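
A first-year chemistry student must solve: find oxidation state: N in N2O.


2x + (-2) = 0, so x = +1
Oxidation number: +1

+1


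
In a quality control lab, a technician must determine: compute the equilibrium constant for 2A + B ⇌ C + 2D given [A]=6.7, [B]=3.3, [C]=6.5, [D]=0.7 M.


Kc = [C][D]^2/([A]^2[B])
= (6.5^1 × 0.7^2)/(6.7^2 × 3.3^1)
= 3.185/148.137
= 0.02150

0.02150


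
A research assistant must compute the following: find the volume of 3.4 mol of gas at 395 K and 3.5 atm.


PV = nRT  (R = 0.08206 L·atm/(mol·K))
V = nRT/P = 3.4×0.08206×395/3.5
= 31.488 L

31.488 L


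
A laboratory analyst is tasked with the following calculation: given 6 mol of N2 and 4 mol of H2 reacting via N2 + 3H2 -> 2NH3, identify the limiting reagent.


Mole ratio available / coefficient:
  N2: 6/1 = 6.000
  H2: 4/3 = 1.333
Smaller ratio is limiting.

H2


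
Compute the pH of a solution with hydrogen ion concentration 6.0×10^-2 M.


pH = -log10([H+]) = -log10(6.0×10^-2)
= 2 - log10(6.0)
= 2 - 0.78
= 1.22

1.22


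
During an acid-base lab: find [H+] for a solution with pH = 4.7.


[H+] = 10^(-pH) = 10^(-4.7)
= 2.0×10^-5 M

2.0×10^-5 M


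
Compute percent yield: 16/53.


% yield = actual/theoretical × 100
= 16/53 × 100
= 30.19%

30.19%


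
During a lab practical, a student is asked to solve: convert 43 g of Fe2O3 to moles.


M(Fe2O3) = 159.7 g/mol
n = mass/M = 43/159.7 = 0.2693 mol

0.2693 mol


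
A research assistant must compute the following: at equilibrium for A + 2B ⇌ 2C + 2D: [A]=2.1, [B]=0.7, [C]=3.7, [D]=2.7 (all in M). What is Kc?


Kc = [C]^2[D]^2/([A][B]^2)
= (3.7^2 × 2.7^2)/(2.1^1 × 0.7^2)
= 99.8001/1.029
= 96.99

96.99


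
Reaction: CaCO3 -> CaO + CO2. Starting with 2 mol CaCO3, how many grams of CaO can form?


Mole ratio CaO:CaCO3 = 1:1
n(CaO) = 2 × 1/1 = 2.000 mol
mass = 2.000 × 56.08 = 112.16 g

112.16 g


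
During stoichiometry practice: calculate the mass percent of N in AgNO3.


M(AgNO3) = 1×107.87 + 1×14.01 + 3×16.0 = 169.88 g/mol
Mass of N = 1 × 14.01 = 14.01 g/mol
% N = 14.01/169.88 × 100 = 8.25%

8.25%


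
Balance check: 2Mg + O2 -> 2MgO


Equation: 2Mg + O2 -> 2MgO
Check atoms: Mg: 2=2, O: 2=2
Balanced

Yes, balanced


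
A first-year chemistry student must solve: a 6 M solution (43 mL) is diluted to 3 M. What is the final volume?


C1V1 = C2V2
6 × 43 = 3 × V2
V2 = 258/3 = 86.0 mL

86.0 mL


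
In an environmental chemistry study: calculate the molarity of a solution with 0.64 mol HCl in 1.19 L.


M = n/V = 0.64/1.19 = 0.538 mol/L

0.538 M


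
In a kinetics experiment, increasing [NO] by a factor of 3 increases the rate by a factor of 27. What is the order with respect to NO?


rate ∝ [NO]^n
3^n = 27 → n = 3
Order in NO: 3

3


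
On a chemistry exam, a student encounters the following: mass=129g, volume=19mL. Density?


ρ = mass/volume
= 129/19
= 6.789 g/mL

6.789 g/mL


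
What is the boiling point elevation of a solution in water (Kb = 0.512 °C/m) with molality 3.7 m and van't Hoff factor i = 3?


ΔTb = Kb × m × i
= 0.512 × 3.7 × 3
= 5.6832 °C

5.6832 °C


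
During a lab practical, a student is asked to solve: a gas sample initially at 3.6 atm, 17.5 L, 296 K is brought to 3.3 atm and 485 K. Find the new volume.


P1V1/T1 = P2V2/T2
V2 = P1V1T2/(T1P2)
= 3.6×17.5×485/(296×3.3)
= 31.281 L

31.281 L


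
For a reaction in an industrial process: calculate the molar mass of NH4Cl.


M(NH4Cl) = 1×14.01 + 4×1.008 + 1×35.45
= 14.01 + 4.03 + 35.45
= 53.49 g/mol

53.49 g/mol


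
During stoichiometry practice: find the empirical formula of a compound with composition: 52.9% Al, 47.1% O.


Assume 100 g sample. Moles of each element:
  Al: 52.9/26.98 = 1.961 mol
  O: 47.1/16.0 = 2.944 mol
Divide by smallest (1.961):
  Al: 1.961/1.961 = 1.0
  O: 2.944/1.961 = 1.5
Multiply all ratios by 2 to obtain whole numbers.
Empirical formula: Al2O3

Al2O3


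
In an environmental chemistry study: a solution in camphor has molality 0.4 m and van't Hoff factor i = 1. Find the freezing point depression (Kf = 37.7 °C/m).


ΔTf = Kf × m × i
= 37.7 × 0.4 × 1
= 15.08 °C

15.08 °C


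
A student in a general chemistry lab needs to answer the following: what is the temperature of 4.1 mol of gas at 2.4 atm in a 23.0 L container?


PV = nRT  (R = 0.08206 L·atm/(mol·K))
T = PV/(nR) = 2.4×23.0/(4.1×0.08206)
= 55.20/0.336446
= 164.07 K

164.07 K


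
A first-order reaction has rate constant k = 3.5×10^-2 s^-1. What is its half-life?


t½ = ln2/k = 0.693147/(3.5×10^-2 s^-1)
= 19.80 s

19.80 s


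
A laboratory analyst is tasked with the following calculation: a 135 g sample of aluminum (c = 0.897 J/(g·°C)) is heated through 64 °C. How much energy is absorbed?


q = mcΔT = 135 × 0.897 × 64
= 7750.08 J

7750.08 J


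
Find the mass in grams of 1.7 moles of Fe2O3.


M(Fe2O3) = 159.7 g/mol
mass = n × M = 1.7 × 159.7 = 271.49 g

271.49 g


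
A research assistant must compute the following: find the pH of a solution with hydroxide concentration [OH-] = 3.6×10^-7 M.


pOH = -log10([OH-]) = -log10(3.6×10^-7)
= 7 - log10(3.6) = 6.44
pH = 14 - pOH = 14 - 6.44 = 7.56

7.56


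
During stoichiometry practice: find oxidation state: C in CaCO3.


(+2) + x + 3(-2) = 0, so x = +4
Oxidation number: +4

+4


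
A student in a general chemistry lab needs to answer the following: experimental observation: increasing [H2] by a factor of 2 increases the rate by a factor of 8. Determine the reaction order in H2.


rate ∝ [H2]^n
2^n = 8 → n = 3
Order in H2: 3

3


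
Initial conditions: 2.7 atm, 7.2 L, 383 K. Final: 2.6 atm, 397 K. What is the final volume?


P1V1/T1 = P2V2/T2
V2 = P1V1T2/(T1P2)
= 2.7×7.2×397/(383×2.6)
= 7.75 L

7.75 L


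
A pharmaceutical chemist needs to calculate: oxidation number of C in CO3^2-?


x + 3(-2) = -2, so x = +4
Oxidation number: +4

+4


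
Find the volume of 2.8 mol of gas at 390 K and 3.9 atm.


PV = nRT  (R = 0.08206 L·atm/(mol·K))
V = nRT/P = 2.8×0.08206×390/3.9
= 22.977 L

22.977 L


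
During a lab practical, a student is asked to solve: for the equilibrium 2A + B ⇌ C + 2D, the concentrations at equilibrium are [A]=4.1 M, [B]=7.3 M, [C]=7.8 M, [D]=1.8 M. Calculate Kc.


Kc = [C][D]^2/([A]^2[B])
= (7.8^1 × 1.8^2)/(4.1^2 × 7.3^1)
= 25.272/122.713
= 0.2059

0.2059


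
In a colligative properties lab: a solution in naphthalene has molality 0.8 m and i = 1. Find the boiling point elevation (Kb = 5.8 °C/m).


ΔTb = Kb × m × i
= 5.8 × 0.8 × 1
= 4.64 °C

4.64 °C


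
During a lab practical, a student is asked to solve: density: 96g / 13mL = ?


ρ = mass/volume
= 96/13
= 7.385 g/mL

7.385 g/mL


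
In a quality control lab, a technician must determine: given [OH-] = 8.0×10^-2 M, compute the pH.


pOH = -log10([OH-]) = -log10(8.0×10^-2)
= 2 - log10(8.0) = 1.1
pH = 14 - pOH = 14 - 1.1 = 12.9

12.9


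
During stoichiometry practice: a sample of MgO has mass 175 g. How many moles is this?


M(MgO) = 40.31 g/mol
n = mass/M = 175/40.31 = 4.3414 mol

4.3414 mol


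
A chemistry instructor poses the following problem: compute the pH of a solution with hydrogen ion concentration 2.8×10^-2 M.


pH = -log10([H+]) = -log10(2.8×10^-2)
= 2 - log10(2.8)
= 2 - 0.45
= 1.55

1.55


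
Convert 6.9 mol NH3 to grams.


M(NH3) = 17.03 g/mol
mass = n × M = 6.9 × 17.03 = 117.51 g

117.51 g


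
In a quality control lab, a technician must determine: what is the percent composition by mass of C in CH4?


M(CH4) = 1×12.01 + 4×1.008 = 16.042 g/mol
Mass of C = 1 × 12.01 = 12.01 g/mol
% C = 12.01/16.042 × 100 = 74.87%

74.87%


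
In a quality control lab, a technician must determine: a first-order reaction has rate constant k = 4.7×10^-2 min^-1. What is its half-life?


t½ = ln2/k = 0.693147/(4.7×10^-2 min^-1)
= 14.75 min

14.75 min


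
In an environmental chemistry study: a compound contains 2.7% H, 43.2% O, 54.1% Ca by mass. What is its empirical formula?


Assume 100 g sample. Moles of each element:
  H: 2.7/1.008 = 2.679 mol
  O: 43.2/16.0 = 2.7 mol
  Ca: 54.1/40.08 = 1.35 mol
Divide by smallest (1.35):
  H: 2.679/1.35 = 1.98
  O: 2.7/1.35 = 2.0
  Ca: 1.35/1.35 = 1.0
Empirical formula: CaO2H2

CaO2H2


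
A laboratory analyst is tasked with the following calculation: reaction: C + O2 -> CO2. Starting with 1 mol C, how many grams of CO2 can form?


Mole ratio CO2:C = 1:1
n(CO2) = 1 × 1/1 = 1.000 mol
mass = 1.000 × 44.01 = 44.01 g

44.01 g


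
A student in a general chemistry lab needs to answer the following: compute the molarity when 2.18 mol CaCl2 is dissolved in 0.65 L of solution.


M = n/V = 2.18/0.65 = 3.354 mol/L

3.354 M


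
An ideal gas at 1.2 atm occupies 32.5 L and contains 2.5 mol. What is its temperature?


PV = nRT  (R = 0.08206 L·atm/(mol·K))
T = PV/(nR) = 1.2×32.5/(2.5×0.08206)
= 39.00/0.205150
= 190.10 K

190.10 K


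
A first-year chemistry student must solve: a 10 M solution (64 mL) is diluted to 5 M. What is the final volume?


C1V1 = C2V2
10 × 64 = 5 × V2
V2 = 640/5 = 128.0 mL

128.0 mL


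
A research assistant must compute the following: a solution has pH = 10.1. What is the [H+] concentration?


[H+] = 10^(-pH) = 10^(-10.1)
= 7.94×10^-11 M

7.94×10^-11 M


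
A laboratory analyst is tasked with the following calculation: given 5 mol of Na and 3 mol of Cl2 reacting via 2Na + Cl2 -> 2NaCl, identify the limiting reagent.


Mole ratio available / coefficient:
  Na: 5/2 = 2.500
  Cl2: 3/1 = 3.000
Smaller ratio is limiting.

Na


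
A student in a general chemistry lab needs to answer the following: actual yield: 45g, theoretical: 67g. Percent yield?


% yield = actual/theoretical × 100
= 45/67 × 100
= 67.16%

67.16%


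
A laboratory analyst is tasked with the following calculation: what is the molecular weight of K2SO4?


M(K2SO4) = 2×39.1 + 1×32.07 + 4×16.0
= 78.2 + 32.07 + 64.0
= 174.27 g/mol

174.27 g/mol


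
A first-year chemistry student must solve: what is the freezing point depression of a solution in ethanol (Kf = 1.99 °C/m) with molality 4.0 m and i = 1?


ΔTf = Kf × m × i
= 1.99 × 4.0 × 1
= 7.96 °C

7.96 °C


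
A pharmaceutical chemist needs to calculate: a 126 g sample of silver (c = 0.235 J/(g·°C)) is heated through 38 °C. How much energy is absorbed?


q = mcΔT = 126 × 0.235 × 38
= 1125.18 J

1125.18 J


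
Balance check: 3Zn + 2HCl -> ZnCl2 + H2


Equation: 3Zn + 2HCl -> ZnCl2 + H2
Check atoms: Cl: 2=2, H: 2=2, Zn: 3≠1
Not balanced

No, not balanced


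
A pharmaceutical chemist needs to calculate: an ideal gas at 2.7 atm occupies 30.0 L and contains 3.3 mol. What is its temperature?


PV = nRT  (R = 0.08206 L·atm/(mol·K))
T = PV/(nR) = 2.7×30.0/(3.3×0.08206)
= 81.00/0.270798
= 299.12 K

299.12 K


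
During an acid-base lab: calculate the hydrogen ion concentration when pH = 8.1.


[H+] = 10^(-pH) = 10^(-8.1)
= 7.94×10^-9 M

7.94×10^-9 M


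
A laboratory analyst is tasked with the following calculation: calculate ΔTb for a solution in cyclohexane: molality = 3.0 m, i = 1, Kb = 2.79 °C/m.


ΔTb = Kb × m × i
= 2.79 × 3.0 × 1
= 8.37 °C

8.37 °C


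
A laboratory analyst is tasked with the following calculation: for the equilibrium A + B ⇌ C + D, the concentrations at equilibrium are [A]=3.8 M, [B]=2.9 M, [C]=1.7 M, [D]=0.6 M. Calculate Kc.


Kc = [C][D]/([A][B])
= (1.7^1 × 0.6^1)/(3.8^1 × 2.9^1)
= 1.02/11.02
= 0.09256

0.09256


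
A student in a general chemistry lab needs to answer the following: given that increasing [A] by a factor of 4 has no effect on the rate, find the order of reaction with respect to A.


rate ∝ [A]^n
rate ∝ [A]^0
Order in A: 0

0


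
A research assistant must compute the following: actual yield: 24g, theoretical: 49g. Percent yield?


% yield = actual/theoretical × 100
= 24/49 × 100
= 48.98%

48.98%


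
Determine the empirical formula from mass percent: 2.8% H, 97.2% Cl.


Assume 100 g sample. Moles of each element:
  H: 2.8/1.008 = 2.778 mol
  Cl: 97.2/35.45 = 2.742 mol
Divide by smallest (2.742):
  H: 2.778/2.742 = 1.01
  Cl: 2.742/2.742 = 1.0
Empirical formula: HCl

HCl


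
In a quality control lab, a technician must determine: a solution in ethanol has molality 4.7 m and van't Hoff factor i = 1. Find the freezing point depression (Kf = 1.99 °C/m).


ΔTf = Kf × m × i
= 1.99 × 4.7 × 1
= 9.353 °C

9.353 °C


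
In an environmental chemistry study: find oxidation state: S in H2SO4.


2(+1) + x + 4(-2) = 0, so x = +6
Oxidation number: +6

+6


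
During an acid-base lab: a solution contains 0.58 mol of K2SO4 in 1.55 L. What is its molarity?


M = n/V = 0.58/1.55 = 0.374 mol/L

0.374 M


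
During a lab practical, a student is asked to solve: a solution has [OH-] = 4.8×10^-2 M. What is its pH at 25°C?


pOH = -log10([OH-]) = -log10(4.8×10^-2)
= 2 - log10(4.8) = 1.32
pH = 14 - pOH = 14 - 1.32 = 12.68

12.68


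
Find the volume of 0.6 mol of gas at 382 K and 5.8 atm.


PV = nRT  (R = 0.08206 L·atm/(mol·K))
V = nRT/P = 0.6×0.08206×382/5.8
= 3.243 L

3.243 L


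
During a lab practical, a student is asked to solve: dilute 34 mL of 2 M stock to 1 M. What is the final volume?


C1V1 = C2V2
2 × 34 = 1 × V2
V2 = 68/1 = 68.0 mL

68.0 mL


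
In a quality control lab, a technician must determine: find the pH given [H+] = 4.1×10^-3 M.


pH = -log10([H+]) = -log10(4.1×10^-3)
= 3 - log10(4.1)
= 3 - 0.61
= 2.39

2.39


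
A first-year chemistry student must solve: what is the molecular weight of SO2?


M(SO2) = 1×32.07 + 2×16.0
= 32.07 + 32.0
= 64.07 g/mol

64.07 g/mol


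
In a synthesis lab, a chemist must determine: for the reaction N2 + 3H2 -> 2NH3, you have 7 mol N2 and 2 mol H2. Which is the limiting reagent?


Mole ratio available / coefficient:
  N2: 7/1 = 7.000
  H2: 2/3 = 0.667
Smaller ratio is limiting.

H2


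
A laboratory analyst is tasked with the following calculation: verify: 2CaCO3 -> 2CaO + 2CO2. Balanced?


Equation: 2CaCO3 -> 2CaO + 2CO2
Check atoms: C: 2=2, Ca: 2=2, O: 6=6
Balanced

Yes, balanced


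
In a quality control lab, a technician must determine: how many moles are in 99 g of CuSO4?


M(CuSO4) = 159.62 g/mol
n = mass/M = 99/159.62 = 0.6202 mol

0.6202 mol


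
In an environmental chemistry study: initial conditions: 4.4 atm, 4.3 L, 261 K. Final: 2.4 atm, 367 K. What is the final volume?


P1V1/T1 = P2V2/T2
V2 = P1V1T2/(T1P2)
= 4.4×4.3×367/(261×2.4)
= 11.085 L

11.085 L


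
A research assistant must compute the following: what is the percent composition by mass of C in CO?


M(CO) = 1×12.01 + 1×16.0 = 28.01 g/mol
Mass of C = 1 × 12.01 = 12.01 g/mol
% C = 12.01/28.01 × 100 = 42.88%

42.88%


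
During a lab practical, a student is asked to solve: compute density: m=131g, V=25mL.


ρ = mass/volume
= 131/25
= 5.24 g/mL

5.24 g/mL


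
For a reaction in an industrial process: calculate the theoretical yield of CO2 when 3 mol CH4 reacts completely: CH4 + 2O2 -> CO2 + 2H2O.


Mole ratio CO2:CH4 = 1:1
n(CO2) = 3 × 1/1 = 3.000 mol
mass = 3.000 × 44.01 = 132.03 g

132.03 g


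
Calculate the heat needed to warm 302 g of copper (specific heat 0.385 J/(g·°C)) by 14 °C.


q = mcΔT = 302 × 0.385 × 14
= 1627.78 J

1627.78 J


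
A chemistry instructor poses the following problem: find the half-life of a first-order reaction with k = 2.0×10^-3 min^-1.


t½ = ln2/k = 0.693147/(2.0×10^-3 min^-1)
= 346.6 min

346.6 min


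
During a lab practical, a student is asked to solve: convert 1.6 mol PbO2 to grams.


M(PbO2) = 239.2 g/mol
mass = n × M = 1.6 × 239.2 = 382.72 g

382.72 g


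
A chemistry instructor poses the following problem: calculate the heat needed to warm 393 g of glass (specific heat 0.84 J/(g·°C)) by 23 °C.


q = mcΔT = 393 × 0.84 × 23
= 7592.76 J

7592.76 J


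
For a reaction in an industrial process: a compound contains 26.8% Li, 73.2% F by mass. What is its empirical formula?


Assume 100 g sample. Moles of each element:
  Li: 26.8/6.94 = 3.862 mol
  F: 73.2/19.0 = 3.853 mol
Divide by smallest (3.853):
  Li: 3.862/3.853 = 1.0
  F: 3.853/3.853 = 1.0
Empirical formula: LiF

LiF


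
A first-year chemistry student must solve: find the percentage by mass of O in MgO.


M(MgO) = 1×24.31 + 1×16.0 = 40.31 g/mol
Mass of O = 1 × 16.0 = 16.00 g/mol
% O = 16.00/40.31 × 100 = 39.69%

39.69%


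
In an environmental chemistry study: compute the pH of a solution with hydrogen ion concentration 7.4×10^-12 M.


pH = -log10([H+]) = -log10(7.4×10^-12)
= 12 - log10(7.4)
= 12 - 0.87
= 11.13

11.13


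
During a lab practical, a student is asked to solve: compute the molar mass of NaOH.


M(NaOH) = 1×22.99 + 1×16.0 + 1×1.008
= 22.99 + 16.0 + 1.01
= 40.0 g/mol

40.0 g/mol


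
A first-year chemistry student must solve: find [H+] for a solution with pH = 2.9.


[H+] = 10^(-pH) = 10^(-2.9)
= 1.26×10^-3 M

1.26×10^-3 M


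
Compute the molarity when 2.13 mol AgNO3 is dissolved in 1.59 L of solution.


M = n/V = 2.13/1.59 = 1.340 mol/L

1.340 M


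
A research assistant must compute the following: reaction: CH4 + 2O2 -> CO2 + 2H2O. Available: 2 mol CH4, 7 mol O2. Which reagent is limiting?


Mole ratio available / coefficient:
  CH4: 2/1 = 2.000
  O2: 7/2 = 3.500
Smaller ratio is limiting.

CH4


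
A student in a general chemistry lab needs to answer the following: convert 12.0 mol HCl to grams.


M(HCl) = 36.46 g/mol
mass = n × M = 12.0 × 36.46 = 437.52 g

437.52 g


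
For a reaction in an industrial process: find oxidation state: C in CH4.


x + 4(+1) = 0, so x = -4
Oxidation number: -4

-4


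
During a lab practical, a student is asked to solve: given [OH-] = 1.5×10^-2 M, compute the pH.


pOH = -log10([OH-]) = -log10(1.5×10^-2)
= 2 - log10(1.5) = 1.82
pH = 14 - pOH = 14 - 1.82 = 12.18

12.18


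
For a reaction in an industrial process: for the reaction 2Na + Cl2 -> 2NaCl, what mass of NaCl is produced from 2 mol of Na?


Mole ratio NaCl:Na = 2:2
n(NaCl) = 2 × 2/2 = 2.000 mol
mass = 2.000 × 58.44 = 116.88 g

116.88 g


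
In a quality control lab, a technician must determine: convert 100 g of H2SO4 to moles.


M(H2SO4) = 98.09 g/mol
n = mass/M = 100/98.09 = 1.0195 mol

1.0195 mol


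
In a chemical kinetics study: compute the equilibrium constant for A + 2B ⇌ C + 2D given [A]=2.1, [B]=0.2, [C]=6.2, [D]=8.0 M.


Kc = [C][D]^2/([A][B]^2)
= (6.2^1 × 8.0^2)/(2.1^1 × 0.2^2)
= 396.8/0.084
= 4724

4724


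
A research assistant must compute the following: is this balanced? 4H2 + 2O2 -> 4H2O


Equation: 4H2 + 2O2 -> 4H2O
Check atoms: H: 8=8, O: 4=4
Balanced

Yes, balanced


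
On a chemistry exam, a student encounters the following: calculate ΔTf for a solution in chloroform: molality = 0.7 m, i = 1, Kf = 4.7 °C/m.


ΔTf = Kf × m × i
= 4.7 × 0.7 × 1
= 3.29 °C

3.29 °C


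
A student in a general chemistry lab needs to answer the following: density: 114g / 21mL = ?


ρ = mass/volume
= 114/21
= 5.429 g/mL

5.429 g/mL


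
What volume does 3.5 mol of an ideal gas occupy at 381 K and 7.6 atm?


PV = nRT  (R = 0.08206 L·atm/(mol·K))
V = nRT/P = 3.5×0.08206×381/7.6
= 14.398 L

14.398 L


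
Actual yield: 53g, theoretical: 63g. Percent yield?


% yield = actual/theoretical × 100
= 53/63 × 100
= 84.13%

84.13%


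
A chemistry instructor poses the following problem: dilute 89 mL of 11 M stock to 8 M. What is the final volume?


C1V1 = C2V2
11 × 89 = 8 × V2
V2 = 979/8 = 122.38 mL

122.38 mL


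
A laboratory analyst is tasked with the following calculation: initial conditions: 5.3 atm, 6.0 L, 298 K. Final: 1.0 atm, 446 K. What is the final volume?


P1V1/T1 = P2V2/T2
V2 = P1V1T2/(T1P2)
= 5.3×6.0×446/(298×1.0)
= 47.593 L

47.593 L


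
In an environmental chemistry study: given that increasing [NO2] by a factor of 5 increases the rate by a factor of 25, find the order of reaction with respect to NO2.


rate ∝ [NO2]^n
5^n = 25 → n = 2
Order in NO2: 2

2


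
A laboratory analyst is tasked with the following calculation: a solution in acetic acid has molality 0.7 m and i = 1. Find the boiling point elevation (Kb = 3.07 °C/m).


ΔTb = Kb × m × i
= 3.07 × 0.7 × 1
= 2.149 °C

2.149 °C


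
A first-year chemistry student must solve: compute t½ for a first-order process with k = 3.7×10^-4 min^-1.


t½ = ln2/k = 0.693147/(3.7×10^-4 min^-1)
= 1873 min

1873 min


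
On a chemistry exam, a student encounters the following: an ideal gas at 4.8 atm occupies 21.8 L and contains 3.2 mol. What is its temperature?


PV = nRT  (R = 0.08206 L·atm/(mol·K))
T = PV/(nR) = 4.8×21.8/(3.2×0.08206)
= 104.64/0.262592
= 398.49 K

398.49 K


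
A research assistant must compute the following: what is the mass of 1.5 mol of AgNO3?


M(AgNO3) = 169.88 g/mol
mass = n × M = 1.5 × 169.88 = 254.82 g

254.82 g


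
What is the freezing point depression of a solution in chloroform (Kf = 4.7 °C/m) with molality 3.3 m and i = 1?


ΔTf = Kf × m × i
= 4.7 × 3.3 × 1
= 15.51 °C

15.51 °C


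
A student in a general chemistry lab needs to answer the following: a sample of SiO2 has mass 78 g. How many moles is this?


M(SiO2) = 60.09 g/mol
n = mass/M = 78/60.09 = 1.2981 mol

1.2981 mol


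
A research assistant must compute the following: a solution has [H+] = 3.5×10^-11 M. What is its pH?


pH = -log10([H+]) = -log10(3.5×10^-11)
= 11 - log10(3.5)
= 11 - 0.54
= 10.46

10.46


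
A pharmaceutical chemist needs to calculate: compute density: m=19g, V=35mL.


ρ = mass/volume
= 19/35
= 0.543 g/mL

0.543 g/mL


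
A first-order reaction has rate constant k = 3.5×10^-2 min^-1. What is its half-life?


t½ = ln2/k = 0.693147/(3.5×10^-2 min^-1)
= 19.80 min

19.80 min


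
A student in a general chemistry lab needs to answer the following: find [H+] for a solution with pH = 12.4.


[H+] = 10^(-pH) = 10^(-12.4)
= 3.98×10^-13 M

3.98×10^-13 M


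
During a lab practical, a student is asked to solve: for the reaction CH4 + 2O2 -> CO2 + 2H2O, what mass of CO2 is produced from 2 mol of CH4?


Mole ratio CO2:CH4 = 1:1
n(CO2) = 2 × 1/1 = 2.000 mol
mass = 2.000 × 44.01 = 88.02 g

88.02 g


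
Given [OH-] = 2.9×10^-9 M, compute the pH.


pOH = -log10([OH-]) = -log10(2.9×10^-9)
= 9 - log10(2.9) = 8.54
pH = 14 - pOH = 14 - 8.54 = 5.46

5.46


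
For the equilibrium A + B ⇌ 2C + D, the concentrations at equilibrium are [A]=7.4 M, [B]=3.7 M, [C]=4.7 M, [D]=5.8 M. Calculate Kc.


Kc = [C]^2[D]/([A][B])
= (4.7^2 × 5.8^1)/(7.4^1 × 3.7^1)
= 128.122/27.38
= 4.679

4.679


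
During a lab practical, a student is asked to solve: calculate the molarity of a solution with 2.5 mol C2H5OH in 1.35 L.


M = n/V = 2.5/1.35 = 1.852 mol/L

1.852 M


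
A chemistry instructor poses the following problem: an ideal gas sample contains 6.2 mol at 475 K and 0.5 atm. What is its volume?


PV = nRT  (R = 0.08206 L·atm/(mol·K))
V = nRT/P = 6.2×0.08206×475/0.5
= 483.333 L

483.333 L


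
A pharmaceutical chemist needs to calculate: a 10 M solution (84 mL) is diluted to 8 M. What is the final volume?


C1V1 = C2V2
10 × 84 = 8 × V2
V2 = 840/8 = 105.0 mL

105.0 mL


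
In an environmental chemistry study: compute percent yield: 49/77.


% yield = actual/theoretical × 100
= 49/77 × 100
= 63.64%

63.64%


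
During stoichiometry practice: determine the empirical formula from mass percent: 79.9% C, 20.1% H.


Assume 100 g sample. Moles of each element:
  C: 79.9/12.01 = 6.653 mol
  H: 20.1/1.008 = 19.94 mol
Divide by smallest (6.653):
  C: 6.653/6.653 = 1.0
  H: 19.94/6.653 = 3.0
Empirical formula: CH3

CH3


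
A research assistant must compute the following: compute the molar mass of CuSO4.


M(CuSO4) = 1×63.55 + 1×32.07 + 4×16.0
= 63.55 + 32.07 + 64.0
= 159.62 g/mol

159.62 g/mol


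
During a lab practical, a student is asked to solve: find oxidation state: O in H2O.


O is usually -2
Oxidation number: -2

-2


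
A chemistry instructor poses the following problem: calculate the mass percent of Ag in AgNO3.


M(AgNO3) = 1×107.87 + 1×14.01 + 3×16.0 = 169.88 g/mol
Mass of Ag = 1 × 107.87 = 107.87 g/mol
% Ag = 107.87/169.88 × 100 = 63.50%

63.50%


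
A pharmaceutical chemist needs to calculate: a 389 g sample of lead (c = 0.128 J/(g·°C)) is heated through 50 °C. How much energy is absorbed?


q = mcΔT = 389 × 0.128 × 50
= 2489.60 J

2489.60 J


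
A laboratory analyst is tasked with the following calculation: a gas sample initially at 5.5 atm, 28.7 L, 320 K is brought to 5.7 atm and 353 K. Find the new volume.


P1V1/T1 = P2V2/T2
V2 = P1V1T2/(T1P2)
= 5.5×28.7×353/(320×5.7)
= 30.549 L

30.549 L


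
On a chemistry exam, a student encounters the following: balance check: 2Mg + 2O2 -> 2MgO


Equation: 2Mg + 2O2 -> 2MgO
Check atoms: Mg: 2=2, O: 4≠2
Not balanced

No, not balanced


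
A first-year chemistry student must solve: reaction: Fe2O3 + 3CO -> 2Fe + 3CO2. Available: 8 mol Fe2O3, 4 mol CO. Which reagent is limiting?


Mole ratio available / coefficient:
  Fe2O3: 8/1 = 8.000
  CO: 4/3 = 1.333
Smaller ratio is limiting.

CO


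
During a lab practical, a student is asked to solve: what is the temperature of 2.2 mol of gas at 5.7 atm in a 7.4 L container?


PV = nRT  (R = 0.08206 L·atm/(mol·K))
T = PV/(nR) = 5.7×7.4/(2.2×0.08206)
= 42.18/0.180532
= 233.64 K

233.64 K


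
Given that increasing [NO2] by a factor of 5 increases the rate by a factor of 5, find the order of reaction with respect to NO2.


rate ∝ [NO2]^n
5^n = 5 → n = 1
Order in NO2: 1

1


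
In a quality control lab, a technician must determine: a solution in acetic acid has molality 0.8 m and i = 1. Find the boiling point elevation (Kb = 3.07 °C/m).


ΔTb = Kb × m × i
= 3.07 × 0.8 × 1
= 2.456 °C

2.456 °C


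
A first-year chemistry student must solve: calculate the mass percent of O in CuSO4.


M(CuSO4) = 1×63.55 + 1×32.07 + 4×16.0 = 159.62 g/mol
Mass of O = 4 × 16.0 = 64.00 g/mol
% O = 64.00/159.62 × 100 = 40.10%

40.10%


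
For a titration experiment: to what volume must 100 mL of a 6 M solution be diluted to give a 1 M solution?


C1V1 = C2V2
6 × 100 = 1 × V2
V2 = 600/1 = 600.0 mL

600.0 mL


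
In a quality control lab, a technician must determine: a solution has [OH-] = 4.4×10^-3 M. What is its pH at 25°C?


pOH = -log10([OH-]) = -log10(4.4×10^-3)
= 3 - log10(4.4) = 2.36
pH = 14 - pOH = 14 - 2.36 = 11.64

11.64


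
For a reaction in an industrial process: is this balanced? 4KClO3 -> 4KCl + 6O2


Equation: 4KClO3 -> 4KCl + 6O2
Check atoms: Cl: 4=4, K: 4=4, O: 12=12
Balanced

Yes, balanced


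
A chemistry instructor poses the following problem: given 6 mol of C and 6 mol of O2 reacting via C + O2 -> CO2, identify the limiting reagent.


Mole ratio available / coefficient:
  C: 6/1 = 6.000
  O2: 6/1 = 6.000
Smaller ratio is limiting.

neither (stoichiometric); C and O2 are fully consumed


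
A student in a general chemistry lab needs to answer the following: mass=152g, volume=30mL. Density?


ρ = mass/volume
= 152/30
= 5.067 g/mL

5.067 g/mL


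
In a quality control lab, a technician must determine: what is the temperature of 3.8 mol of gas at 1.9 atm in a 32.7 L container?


PV = nRT  (R = 0.08206 L·atm/(mol·K))
T = PV/(nR) = 1.9×32.7/(3.8×0.08206)
= 62.13/0.311828
= 199.24 K

199.24 K


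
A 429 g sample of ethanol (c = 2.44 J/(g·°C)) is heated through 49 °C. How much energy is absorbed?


q = mcΔT = 429 × 2.44 × 49
= 51291.24 J

51291.24 J


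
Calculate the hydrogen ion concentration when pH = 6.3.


[H+] = 10^(-pH) = 10^(-6.3)
= 5.01×10^-7 M

5.01×10^-7 M


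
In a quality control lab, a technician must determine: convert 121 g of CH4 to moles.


M(CH4) = 16.04 g/mol
n = mass/M = 121/16.04 = 7.5436 mol

7.5436 mol


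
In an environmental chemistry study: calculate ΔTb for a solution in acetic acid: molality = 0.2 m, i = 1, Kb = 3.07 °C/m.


ΔTb = Kb × m × i
= 3.07 × 0.2 × 1
= 0.614 °C

0.614 °C


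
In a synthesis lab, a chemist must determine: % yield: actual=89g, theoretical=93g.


% yield = actual/theoretical × 100
= 89/93 × 100
= 95.7%

95.7%


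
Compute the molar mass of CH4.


M(CH4) = 1×12.01 + 4×1.008
= 12.01 + 4.03
= 16.04 g/mol

16.04 g/mol


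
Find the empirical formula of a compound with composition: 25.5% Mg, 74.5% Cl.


Assume 100 g sample. Moles of each element:
  Mg: 25.5/24.31 = 1.049 mol
  Cl: 74.5/35.45 = 2.102 mol
Divide by smallest (1.049):
  Mg: 1.049/1.049 = 1.0
  Cl: 2.102/1.049 = 2.0
Empirical formula: MgCl2

MgCl2


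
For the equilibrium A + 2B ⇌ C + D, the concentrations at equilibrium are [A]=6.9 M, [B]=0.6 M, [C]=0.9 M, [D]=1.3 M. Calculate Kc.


Kc = [C][D]/([A][B]^2)
= (0.9^1 × 1.3^1)/(6.9^1 × 0.6^2)
= 1.17/2.484
= 0.4710

0.4710


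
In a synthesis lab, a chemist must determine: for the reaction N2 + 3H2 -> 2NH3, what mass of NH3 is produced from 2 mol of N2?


Mole ratio NH3:N2 = 2:1
n(NH3) = 2 × 2/1 = 4.000 mol
mass = 4.000 × 17.03 = 68.12 g

68.12 g


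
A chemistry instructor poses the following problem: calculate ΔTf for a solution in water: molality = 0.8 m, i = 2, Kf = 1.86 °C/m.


ΔTf = Kf × m × i
= 1.86 × 0.8 × 2
= 2.976 °C

2.976 °C


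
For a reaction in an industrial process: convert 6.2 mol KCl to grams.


M(KCl) = 74.55 g/mol
mass = n × M = 6.2 × 74.55 = 462.21 g

462.21 g


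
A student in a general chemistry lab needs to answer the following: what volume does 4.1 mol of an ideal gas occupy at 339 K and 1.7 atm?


PV = nRT  (R = 0.08206 L·atm/(mol·K))
V = nRT/P = 4.1×0.08206×339/1.7
= 67.091 L

67.091 L


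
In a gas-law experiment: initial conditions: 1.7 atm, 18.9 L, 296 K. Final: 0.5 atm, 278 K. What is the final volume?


P1V1/T1 = P2V2/T2
V2 = P1V1T2/(T1P2)
= 1.7×18.9×278/(296×0.5)
= 60.352 L

60.352 L


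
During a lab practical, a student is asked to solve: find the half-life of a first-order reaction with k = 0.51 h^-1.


t½ = ln2/k = 0.693147/(0.51 h^-1)
= 1.359 h

1.359 h


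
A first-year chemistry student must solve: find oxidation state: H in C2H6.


H is +1 with nonmetals
Oxidation number: +1

+1


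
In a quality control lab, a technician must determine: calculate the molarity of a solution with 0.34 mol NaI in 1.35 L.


M = n/V = 0.34/1.35 = 0.252 mol/L

0.252 M


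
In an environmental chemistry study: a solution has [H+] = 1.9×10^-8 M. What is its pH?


pH = -log10([H+]) = -log10(1.9×10^-8)
= 8 - log10(1.9)
= 8 - 0.28
= 7.72

7.72


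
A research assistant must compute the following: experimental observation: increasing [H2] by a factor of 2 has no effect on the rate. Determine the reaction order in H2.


rate ∝ [H2]^n
rate ∝ [H2]^0
Order in H2: 0

0


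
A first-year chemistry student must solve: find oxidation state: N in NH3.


x + 3(+1) = 0, so x = -3
Oxidation number: -3

-3


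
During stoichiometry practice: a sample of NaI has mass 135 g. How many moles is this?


M(NaI) = 149.89 g/mol
n = mass/M = 135/149.89 = 0.9007 mol

0.9007 mol


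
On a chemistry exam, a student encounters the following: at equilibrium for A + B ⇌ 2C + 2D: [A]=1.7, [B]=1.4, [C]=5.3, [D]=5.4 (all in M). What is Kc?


Kc = [C]^2[D]^2/([A][B])
= (5.3^2 × 5.4^2)/(1.7^1 × 1.4^1)
= 819.1044/2.38
= 344.2

344.2


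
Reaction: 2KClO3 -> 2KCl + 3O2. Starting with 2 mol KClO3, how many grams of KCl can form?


Mole ratio KCl:KClO3 = 2:2
n(KCl) = 2 × 2/2 = 2.000 mol
mass = 2.000 × 74.55 = 149.1 g

149.1 g


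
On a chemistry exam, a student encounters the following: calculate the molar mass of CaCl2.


M(CaCl2) = 1×40.08 + 2×35.45
= 40.08 + 70.9
= 110.98 g/mol

110.98 g/mol


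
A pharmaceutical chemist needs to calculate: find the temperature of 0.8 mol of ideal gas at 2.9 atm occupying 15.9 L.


PV = nRT  (R = 0.08206 L·atm/(mol·K))
T = PV/(nR) = 2.9×15.9/(0.8×0.08206)
= 46.11/0.065648
= 702.38 K

702.38 K


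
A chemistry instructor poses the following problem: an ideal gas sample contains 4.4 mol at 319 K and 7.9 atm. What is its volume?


PV = nRT  (R = 0.08206 L·atm/(mol·K))
V = nRT/P = 4.4×0.08206×319/7.9
= 14.58 L

14.58 L


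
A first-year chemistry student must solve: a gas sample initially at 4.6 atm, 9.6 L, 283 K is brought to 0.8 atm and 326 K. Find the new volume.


P1V1/T1 = P2V2/T2
V2 = P1V1T2/(T1P2)
= 4.6×9.6×326/(283×0.8)
= 63.587 L

63.587 L


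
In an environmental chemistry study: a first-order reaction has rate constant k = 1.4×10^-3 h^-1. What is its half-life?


t½ = ln2/k = 0.693147/(1.4×10^-3 h^-1)
= 495.1 h

495.1 h


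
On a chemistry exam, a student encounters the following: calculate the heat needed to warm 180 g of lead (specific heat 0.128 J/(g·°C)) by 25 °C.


q = mcΔT = 180 × 0.128 × 25
= 576.00 J

576.00 J


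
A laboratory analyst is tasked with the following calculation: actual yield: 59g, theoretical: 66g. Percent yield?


% yield = actual/theoretical × 100
= 59/66 × 100
= 89.39%

89.39%


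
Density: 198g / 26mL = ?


ρ = mass/volume
= 198/26
= 7.615 g/mL

7.615 g/mL


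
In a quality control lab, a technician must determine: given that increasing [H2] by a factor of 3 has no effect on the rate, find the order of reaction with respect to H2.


rate ∝ [H2]^n
rate ∝ [H2]^0
Order in H2: 0

0


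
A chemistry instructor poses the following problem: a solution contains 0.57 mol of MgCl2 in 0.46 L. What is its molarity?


M = n/V = 0.57/0.46 = 1.239 mol/L

1.239 M


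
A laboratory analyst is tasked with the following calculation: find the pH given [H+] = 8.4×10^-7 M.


pH = -log10([H+]) = -log10(8.4×10^-7)
= 7 - log10(8.4)
= 7 - 0.92
= 6.08

6.08


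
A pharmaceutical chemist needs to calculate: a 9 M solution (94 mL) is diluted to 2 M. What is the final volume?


C1V1 = C2V2
9 × 94 = 2 × V2
V2 = 846/2 = 423.0 mL

423.0 mL


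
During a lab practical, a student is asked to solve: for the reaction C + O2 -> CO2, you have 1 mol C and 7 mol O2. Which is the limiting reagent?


Mole ratio available / coefficient:
  C: 1/1 = 1.000
  O2: 7/1 = 7.000
Smaller ratio is limiting.

C


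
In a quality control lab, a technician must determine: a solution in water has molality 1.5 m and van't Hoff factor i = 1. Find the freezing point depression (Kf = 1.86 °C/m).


ΔTf = Kf × m × i
= 1.86 × 1.5 × 1
= 2.79 °C

2.79 °C


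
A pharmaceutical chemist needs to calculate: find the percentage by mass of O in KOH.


M(KOH) = 1×39.1 + 1×16.0 + 1×1.008 = 56.108 g/mol
Mass of O = 1 × 16.0 = 16.00 g/mol
% O = 16.00/56.108 × 100 = 28.52%

28.52%


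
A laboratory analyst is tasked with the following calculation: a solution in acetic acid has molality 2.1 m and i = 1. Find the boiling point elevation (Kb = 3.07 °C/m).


ΔTb = Kb × m × i
= 3.07 × 2.1 × 1
= 6.447 °C

6.447 °C


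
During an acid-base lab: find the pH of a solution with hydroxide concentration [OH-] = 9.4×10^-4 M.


pOH = -log10([OH-]) = -log10(9.4×10^-4)
= 4 - log10(9.4) = 3.03
pH = 14 - pOH = 14 - 3.03 = 10.97

10.97


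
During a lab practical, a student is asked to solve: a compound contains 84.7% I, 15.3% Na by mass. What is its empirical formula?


Assume 100 g sample. Moles of each element:
  I: 84.7/126.9 = 0.667 mol
  Na: 15.3/22.99 = 0.666 mol
Divide by smallest (0.666):
  I: 0.667/0.666 = 1.0
  Na: 0.666/0.666 = 1.0
Empirical formula: NaI

NaI


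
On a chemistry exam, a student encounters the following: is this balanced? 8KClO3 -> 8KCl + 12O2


Equation: 8KClO3 -> 8KCl + 12O2
Check atoms: Cl: 8=8, K: 8=8, O: 24=24
Balanced

Yes, balanced


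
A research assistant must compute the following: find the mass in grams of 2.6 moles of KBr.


M(KBr) = 119.0 g/mol
mass = n × M = 2.6 × 119.0 = 309.40 g

309.40 g


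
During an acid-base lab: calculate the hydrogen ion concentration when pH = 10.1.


[H+] = 10^(-pH) = 10^(-10.1)
= 7.94×10^-11 M

7.94×10^-11 M


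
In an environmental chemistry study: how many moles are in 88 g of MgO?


M(MgO) = 40.31 g/mol
n = mass/M = 88/40.31 = 2.1831 mol

2.1831 mol


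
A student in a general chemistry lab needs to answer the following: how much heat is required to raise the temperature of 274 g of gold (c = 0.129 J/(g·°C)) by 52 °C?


q = mcΔT = 274 × 0.129 × 52
= 1837.99 J

1837.99 J


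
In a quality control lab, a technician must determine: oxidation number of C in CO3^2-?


x + 3(-2) = -2, so x = +4
Oxidation number: +4

+4


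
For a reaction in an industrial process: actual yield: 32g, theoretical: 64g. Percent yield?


% yield = actual/theoretical × 100
= 32/64 × 100
= 50.0%

50.0%


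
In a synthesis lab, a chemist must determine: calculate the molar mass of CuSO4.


M(CuSO4) = 1×63.55 + 1×32.07 + 4×16.0
= 63.55 + 32.07 + 64.0
= 159.62 g/mol

159.62 g/mol


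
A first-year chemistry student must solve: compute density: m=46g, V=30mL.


ρ = mass/volume
= 46/30
= 1.533 g/mL

1.533 g/mL


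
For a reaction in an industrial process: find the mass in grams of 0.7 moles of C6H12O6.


M(C6H12O6) = 180.16 g/mol
mass = n × M = 0.7 × 180.16 = 126.11 g

126.11 g


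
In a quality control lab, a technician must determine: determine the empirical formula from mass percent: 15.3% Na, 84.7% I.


Assume 100 g sample. Moles of each element:
  Na: 15.3/22.99 = 0.666 mol
  I: 84.7/126.9 = 0.667 mol
Divide by smallest (0.666):
  Na: 0.666/0.666 = 1.0
  I: 0.667/0.666 = 1.0
Empirical formula: NaI

NaI


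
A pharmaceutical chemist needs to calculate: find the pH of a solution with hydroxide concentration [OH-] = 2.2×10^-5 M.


pOH = -log10([OH-]) = -log10(2.2×10^-5)
= 5 - log10(2.2) = 4.66
pH = 14 - pOH = 14 - 4.66 = 9.34

9.34


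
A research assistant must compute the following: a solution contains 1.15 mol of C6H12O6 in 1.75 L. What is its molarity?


M = n/V = 1.15/1.75 = 0.657 mol/L

0.657 M


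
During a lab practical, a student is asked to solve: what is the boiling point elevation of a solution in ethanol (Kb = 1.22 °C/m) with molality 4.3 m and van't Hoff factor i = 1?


ΔTb = Kb × m × i
= 1.22 × 4.3 × 1
= 5.246 °C

5.246 °C


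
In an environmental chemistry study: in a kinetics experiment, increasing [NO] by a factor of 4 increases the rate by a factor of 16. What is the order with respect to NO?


rate ∝ [NO]^n
4^n = 16 → n = 2
Order in NO: 2

2


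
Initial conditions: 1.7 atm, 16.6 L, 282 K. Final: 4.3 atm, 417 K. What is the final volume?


P1V1/T1 = P2V2/T2
V2 = P1V1T2/(T1P2)
= 1.7×16.6×417/(282×4.3)
= 9.705 L

9.705 L


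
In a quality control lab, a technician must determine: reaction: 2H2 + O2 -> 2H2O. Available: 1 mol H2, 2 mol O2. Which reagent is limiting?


Mole ratio available / coefficient:
  H2: 1/2 = 0.500
  O2: 2/1 = 2.000
Smaller ratio is limiting.

H2


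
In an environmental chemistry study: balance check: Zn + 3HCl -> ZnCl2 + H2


Equation: Zn + 3HCl -> ZnCl2 + H2
Check atoms: Cl: 3≠2, H: 3≠2, Zn: 1=1
Not balanced

No, not balanced


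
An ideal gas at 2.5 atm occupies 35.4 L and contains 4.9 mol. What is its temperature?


PV = nRT  (R = 0.08206 L·atm/(mol·K))
T = PV/(nR) = 2.5×35.4/(4.9×0.08206)
= 88.50/0.402094
= 220.10 K

220.10 K
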